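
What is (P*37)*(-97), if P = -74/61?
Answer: 265586/61 ≈ 4353.9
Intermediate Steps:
P = -74/61 (P = -74*1/61 = -74/61 ≈ -1.2131)
(P*37)*(-97) = -74/61*37*(-97) = -2738/61*(-97) = 265586/61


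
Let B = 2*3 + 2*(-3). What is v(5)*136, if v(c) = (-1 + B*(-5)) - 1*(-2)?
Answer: 136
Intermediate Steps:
B = 0 (B = 6 - 6 = 0)
v(c) = 1 (v(c) = (-1 + 0*(-5)) - 1*(-2) = (-1 + 0) + 2 = -1 + 2 = 1)
v(5)*136 = 1*136 = 136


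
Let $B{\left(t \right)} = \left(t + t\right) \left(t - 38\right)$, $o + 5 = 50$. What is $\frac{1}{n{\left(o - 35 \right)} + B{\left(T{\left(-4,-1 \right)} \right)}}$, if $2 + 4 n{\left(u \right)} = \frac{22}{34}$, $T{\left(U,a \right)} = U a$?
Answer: $- \frac{68}{18519} \approx -0.0036719$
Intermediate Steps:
$o = 45$ ($o = -5 + 50 = 45$)
$n{\left(u \right)} = - \frac{23}{68}$ ($n{\left(u \right)} = - \frac{1}{2} + \frac{22 \cdot \frac{1}{34}}{4} = - \frac{1}{2} + \frac{1}{4} \cdot \frac{11}{17} = - \frac{1}{2} + \frac{11}{68} = - \frac{23}{68}$)
$B{\left(t \right)} = 2 t \left(-38 + t\right)$
$\frac{1}{n{\left(o - 35 \right)} + B{\left(T{\left(-4,-1 \right)} \right)}} = \frac{1}{- \frac{23}{68} + 2 \left(\left(-4\right) \left(-1\right)\right) \left(-38 - -4\right)} = \frac{1}{- \frac{23}{68} + 2 \cdot 4 \left(-38 + 4\right)} = \frac{1}{- \frac{23}{68} + 2 \cdot 4 \left(-34\right)} = \frac{1}{- \frac{23}{68} - 272} = \frac{1}{- \frac{18519}{68}} = - \frac{68}{18519}$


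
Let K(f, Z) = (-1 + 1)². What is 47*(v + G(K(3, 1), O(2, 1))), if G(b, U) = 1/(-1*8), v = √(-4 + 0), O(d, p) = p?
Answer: -47/8 + 94*I ≈ -5.875 + 94.0*I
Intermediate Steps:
K(f, Z) = 0 (K(f, Z) = 0² = 0)
v = 2*I (v = √(-4) = 2*I ≈ 2.0*I)
G(b, U) = -⅛ (G(b, U) = 1/(-8) = -⅛)
47*(v + G(K(3, 1), O(2, 1))) = 47*(2*I - ⅛) = 47*(-⅛ + 2*I) = -47/8 + 94*I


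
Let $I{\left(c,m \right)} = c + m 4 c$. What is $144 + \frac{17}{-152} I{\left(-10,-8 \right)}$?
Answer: $\frac{8309}{76} \approx 109.33$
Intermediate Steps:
$I{\left(c,m \right)} = c + 4 c m$
$144 + \frac{17}{-152} I{\left(-10,-8 \right)} = 144 + \frac{17}{-152} \left(- 10 \left(1 + 4 \left(-8\right)\right)\right) = 144 + 17 \left(- \frac{1}{152}\right) \left(- 10 \left(1 - 32\right)\right) = 144 - \frac{17 \left(\left(-10\right) \left(-31\right)\right)}{152} = 144 - \frac{2635}{76} = \frac{8309}{76}$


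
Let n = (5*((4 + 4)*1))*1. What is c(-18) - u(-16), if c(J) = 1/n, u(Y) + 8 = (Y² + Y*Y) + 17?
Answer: -20839/40 ≈ -520.97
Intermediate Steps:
u(Y) = 9 + 2*Y² (u(Y) = -8 + ((Y² + Y*Y) + 17) = -8 + ((Y² + Y²) + 17) = -8 + (2*Y² + 17) = -8 + (17 + 2*Y²) = 9 + 2*Y²)
n = 40 (n = (5*(8*1))*1 = (5*8)*1 = 40*1 = 40)
c(J) = 1/40
c(-18) - u(-16) = 1/40 - (9 + 2*(-16)²) = 1/40 - (9 + 2*256) = 1/40 - (9 + 512) = 1/40 - 1*521 = 1/40 - 521 = -20839/40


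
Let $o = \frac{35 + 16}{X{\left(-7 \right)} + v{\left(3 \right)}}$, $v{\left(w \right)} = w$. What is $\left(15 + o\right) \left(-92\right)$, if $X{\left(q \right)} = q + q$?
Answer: $- \frac{10488}{11} \approx -953.45$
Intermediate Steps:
$X{\left(q \right)} = 2 q$
$o = - \frac{51}{11}$ ($o = \frac{35 + 16}{2 \left(-7\right) + 3} = \frac{51}{-14 + 3} = \frac{51}{-11} = 51 \left(- \frac{1}{11}\right) = - \frac{51}{11} \approx -4.6364$)
$\left(15 + o\right) \left(-92\right) = \left(15 - \frac{51}{11}\right) \left(-92\right) = \frac{114}{11} \left(-92\right) = - \frac{10488}{11}$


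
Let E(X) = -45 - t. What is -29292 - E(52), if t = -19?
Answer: -29266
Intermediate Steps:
E(X) = -26 (E(X) = -45 - 1*(-19) = -45 + 19 = -26)
-29292 - E(52) = -29292 - 1*(-26) = -29292 + 26 = -29266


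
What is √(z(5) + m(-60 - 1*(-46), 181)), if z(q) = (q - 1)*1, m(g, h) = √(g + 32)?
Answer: √(4 + 3*√2) ≈ 2.8710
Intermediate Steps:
m(g, h) = √(32 + g)
z(q) = -1 + q (z(q) = (-1 + q)*1 = -1 + q)
√(z(5) + m(-60 - 1*(-46), 181)) = √((-1 + 5) + √(32 + (-60 - 1*(-46)))) = √(4 + √(32 + (-60 + 46))) = √(4 + √(32 - 14)) = √(4 + √18) = √(4 + 3*√2)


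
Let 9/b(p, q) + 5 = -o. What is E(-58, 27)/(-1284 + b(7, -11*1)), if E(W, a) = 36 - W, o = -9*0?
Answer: -470/6429 ≈ -0.073106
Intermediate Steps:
o = 0
b(p, q) = -9/5 (b(p, q) = 9/(-5 - 1*0) = 9/(-5 + 0) = 9/(-5) = 9*(-⅕) = -9/5)
E(-58, 27)/(-1284 + b(7, -11*1)) = (36 - 1*(-58))/(-1284 - 9/5) = (36 + 58)/(-6429/5) = 94*(-5/6429) = -470/6429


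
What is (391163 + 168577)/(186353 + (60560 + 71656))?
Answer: 559740/318569 ≈ 1.7570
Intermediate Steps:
(391163 + 168577)/(186353 + (60560 + 71656)) = 559740/(186353 + 132216) = 559740/318569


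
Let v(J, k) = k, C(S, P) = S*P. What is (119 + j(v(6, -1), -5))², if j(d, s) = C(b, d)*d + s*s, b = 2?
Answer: 21316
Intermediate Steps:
C(S, P) = P*S
j(d, s) = s² + 2*d² (j(d, s) = (d*2)*d + s*s = (2*d)*d + s² = 2*d² + s² = s² + 2*d²)
(119 + j(v(6, -1), -5))² = (119 + ((-5)² + 2*(-1)²))² = (119 + (25 + 2*1))² = (119 + (25 + 2))² = (119 + 27)² = 146² = 21316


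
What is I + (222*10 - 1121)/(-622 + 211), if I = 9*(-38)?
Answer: -141661/411 ≈ -344.67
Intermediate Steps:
I = -342
I + (222*10 - 1121)/(-622 + 211) = -342 + (222*10 - 1121)/(-622 + 211) = -342 + (2220 - 1121)/(-411) = -342 + 1099*(-1/411) = -342 - 1099/411 = -141661/411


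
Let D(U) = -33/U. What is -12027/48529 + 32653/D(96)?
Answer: -50707890281/533819 ≈ -94991.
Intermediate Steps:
-12027/48529 + 32653/D(96) = -12027/48529 + 32653/((-33/96)) = -12027*1/48529 + 32653/((-33*1/96)) = -12027/48529 + 32653/(-11/32) = -12027/48529 + 32653*(-32/11) = -12027/48529 - 1044896/11 = -50707890281/533819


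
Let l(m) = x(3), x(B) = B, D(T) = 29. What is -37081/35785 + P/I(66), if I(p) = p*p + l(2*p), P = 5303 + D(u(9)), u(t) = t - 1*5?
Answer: 29169541/155986815 ≈ 0.18700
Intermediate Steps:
u(t) = -5 + t (u(t) = t - 5 = -5 + t)
l(m) = 3
P = 5332 (P = 5303 + 29 = 5332)
I(p) = 3 + p² (I(p) = p*p + 3 = p² + 3 = 3 + p²)
-37081/35785 + P/I(66) = -37081/35785 + 5332/(3 + 66²) = -37081*1/35785 + 5332/(3 + 4356) = -37081/35785 + 5332/4359 = 29169541/155986815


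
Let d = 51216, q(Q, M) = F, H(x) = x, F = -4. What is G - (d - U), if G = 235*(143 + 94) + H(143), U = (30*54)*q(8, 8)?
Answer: -1858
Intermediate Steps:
q(Q, M) = -4
U = -6480 (U = (30*54)*(-4) = 1620*(-4) = -6480)
G = 55838 (G = 235*(143 + 94) + 143 = 235*237 + 143 = 55695 + 143 = 55838)
G - (d - U) = 55838 - (51216 - 1*(-6480)) = 55838 - (51216 + 6480) = 55838 - 1*57696 = 55838 - 57696 = -1858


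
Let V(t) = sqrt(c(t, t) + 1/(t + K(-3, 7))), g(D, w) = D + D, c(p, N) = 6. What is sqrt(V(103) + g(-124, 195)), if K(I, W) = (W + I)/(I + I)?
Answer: sqrt(-23373752 + 921*sqrt(62935))/307 ≈ 15.67*I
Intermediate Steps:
K(I, W) = (I + W)/(2*I) (K(I, W) = (I + W)/((2*I)) = (I + W)*(1/(2*I)) = (I + W)/(2*I))
g(D, w) = 2*D
V(t) = sqrt(6 + 1/(-2/3 + t)) (V(t) = sqrt(6 + 1/(t + (1/2)*(-3 + 7)/(-3))) = sqrt(6 + 1/(t + (1/2)*(-1/3)*4)) = sqrt(6 + 1/(t - 2/3)) = sqrt(6 + 1/(-2/3 + t)))
sqrt(V(103) + g(-124, 195)) = sqrt(3*sqrt((-1 + 2*103)/(-2 + 3*103)) + 2*(-124)) = sqrt(3*sqrt((-1 + 206)/(-2 + 309)) - 248) = sqrt(3*sqrt(205/307) - 248) = sqrt(3*(sqrt(62935)/307) - 248) = sqrt(3*sqrt(62935)/307 - 248) = sqrt(-248 + 3*sqrt(62935)/307)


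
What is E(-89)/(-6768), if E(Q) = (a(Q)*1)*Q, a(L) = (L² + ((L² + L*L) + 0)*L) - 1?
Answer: -62389801/3384 ≈ -18437.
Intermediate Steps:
a(L) = -1 + L² + 2*L³ (a(L) = (L² + ((L² + L²) + 0)*L) - 1 = (L² + (2*L² + 0)*L) - 1 = (L² + (2*L²)*L) - 1 = (L² + 2*L³) - 1 = -1 + L² + 2*L³)
E(Q) = Q*(-1 + Q² + 2*Q³) (E(Q) = ((-1 + Q² + 2*Q³)*1)*Q = (-1 + Q² + 2*Q³)*Q = Q*(-1 + Q² + 2*Q³))
E(-89)/(-6768) = ((-89)³ - 1*(-89) + 2*(-89)⁴)/(-6768) = (-704969 + 89 + 2*62742241)*(-1/6768) = (-704969 + 89 + 125484482)*(-1/6768) = 124779602*(-1/6768) = -62389801/3384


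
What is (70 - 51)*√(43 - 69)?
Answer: 19*I*√26 ≈ 96.881*I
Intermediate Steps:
(70 - 51)*√(43 - 69) = 19*√(-26) = 19*(I*√26) = 19*I*√26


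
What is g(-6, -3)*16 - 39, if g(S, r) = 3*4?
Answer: 153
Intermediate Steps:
g(S, r) = 12
g(-6, -3)*16 - 39 = 12*16 - 39 = 192 - 39 = 153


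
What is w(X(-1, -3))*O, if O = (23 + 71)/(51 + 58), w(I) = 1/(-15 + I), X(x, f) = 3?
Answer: -47/654 ≈ -0.071865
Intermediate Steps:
O = 94/109 ≈ 0.86239
w(X(-1, -3))*O = (94/109)/(-15 + 3) = (94/109)/(-12) = -1/12*94/109 = -47/654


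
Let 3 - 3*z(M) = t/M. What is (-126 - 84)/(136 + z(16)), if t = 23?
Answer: -10080/6553 ≈ -1.5382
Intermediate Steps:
z(M) = 1 - 23/(3*M)
(-126 - 84)/(136 + z(16)) = (-126 - 84)/(136 + (-23/3 + 16)/16) = -210/(136 + (1/16)*(25/3)) = -210/(136 + 25/48) = -210/6553/48 = -210*48/6553 = -10080/6553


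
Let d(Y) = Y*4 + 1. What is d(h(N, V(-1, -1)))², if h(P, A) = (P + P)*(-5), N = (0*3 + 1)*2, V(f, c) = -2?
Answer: 6241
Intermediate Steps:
N = 2 (N = (0 + 1)*2 = 1*2 = 2)
h(P, A) = -10*P (h(P, A) = (2*P)*(-5) = -10*P)
d(Y) = 1 + 4*Y (d(Y) = 4*Y + 1 = 1 + 4*Y)
d(h(N, V(-1, -1)))² = (1 + 4*(-10*2))² = (1 + 4*(-20))² = (1 - 80)² = (-79)² = 6241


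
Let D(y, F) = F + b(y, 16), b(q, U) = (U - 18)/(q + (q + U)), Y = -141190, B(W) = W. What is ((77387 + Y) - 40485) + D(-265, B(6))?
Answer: -26800473/257 ≈ -1.0428e+5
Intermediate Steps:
b(q, U) = (-18 + U)/(U + 2*q) (b(q, U) = (-18 + U)/(q + (U + q)) = (-18 + U)/(U + 2*q))
D(y, F) = F - 2/(16 + 2*y) (D(y, F) = F + (-18 + 16)/(16 + 2*y) = F - 2/(16 + 2*y))
((77387 + Y) - 40485) + D(-265, B(6)) = ((77387 - 141190) - 40485) + (-1 + 6*(8 - 265))/(8 - 265) = (-63803 - 40485) + (-1 + 6*(-257))/(-257) = -104288 - (-1 - 1542)/257 = -104288 - 1/257*(-1543) = -104288 + 1543/257 = -26800473/257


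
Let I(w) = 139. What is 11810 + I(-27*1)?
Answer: 11949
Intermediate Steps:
11810 + I(-27*1) = 11810 + 139 = 11949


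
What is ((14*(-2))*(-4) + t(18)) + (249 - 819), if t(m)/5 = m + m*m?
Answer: 1252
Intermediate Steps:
t(m) = 5*m + 5*m**2 (t(m) = 5*(m + m*m) = 5*(m + m**2) = 5*m + 5*m**2)
((14*(-2))*(-4) + t(18)) + (249 - 819) = ((14*(-2))*(-4) + 5*18*(1 + 18)) + (249 - 819) = (-28*(-4) + 5*18*19) - 570 = (112 + 1710) - 570 = 1822 - 570 = 1252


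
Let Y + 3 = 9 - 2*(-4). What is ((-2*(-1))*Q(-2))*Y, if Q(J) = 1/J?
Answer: -14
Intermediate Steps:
Q(J) = 1/J
Y = 14 (Y = -3 + (9 - 2*(-4)) = -3 + (9 + 8) = -3 + 17 = 14)
((-2*(-1))*Q(-2))*Y = (-2*(-1)/(-2))*14 = (2*(-½))*14 = -1*14 = -14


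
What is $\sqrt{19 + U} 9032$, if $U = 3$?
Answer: $9032 \sqrt{22} \approx 42364.0$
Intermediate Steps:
$\sqrt{19 + U} 9032 = \sqrt{19 + 3} \cdot 9032 = \sqrt{22} \cdot 9032 = 9032 \sqrt{22}$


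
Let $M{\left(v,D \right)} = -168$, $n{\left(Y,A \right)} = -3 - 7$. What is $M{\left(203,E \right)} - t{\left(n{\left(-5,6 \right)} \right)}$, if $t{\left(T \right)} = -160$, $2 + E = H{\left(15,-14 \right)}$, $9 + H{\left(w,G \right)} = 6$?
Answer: $-8$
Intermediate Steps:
$n{\left(Y,A \right)} = -10$
$H{\left(w,G \right)} = -3$ ($H{\left(w,G \right)} = -9 + 6 = -3$)
$E = -5$ ($E = -2 - 3 = -5$)
$M{\left(203,E \right)} - t{\left(n{\left(-5,6 \right)} \right)} = -168 - -160 = -168 + 160 = -8$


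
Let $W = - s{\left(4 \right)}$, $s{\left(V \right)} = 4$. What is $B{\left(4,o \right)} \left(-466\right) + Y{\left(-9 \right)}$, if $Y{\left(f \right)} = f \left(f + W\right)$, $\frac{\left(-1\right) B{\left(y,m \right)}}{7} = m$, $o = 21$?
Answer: $68619$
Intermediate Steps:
$W = -4$ ($W = \left(-1\right) 4 = -4$)
$B{\left(y,m \right)} = - 7 m$
$Y{\left(f \right)} = f \left(-4 + f\right)$ ($Y{\left(f \right)} = f \left(f - 4\right) = f \left(-4 + f\right)$)
$B{\left(4,o \right)} \left(-466\right) + Y{\left(-9 \right)} = \left(-7\right) 21 \left(-466\right) - 9 \left(-4 - 9\right) = \left(-147\right) \left(-466\right) - -117 = 68502 + 117 = 68619$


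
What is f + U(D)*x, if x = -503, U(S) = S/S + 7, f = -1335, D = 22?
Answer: -5359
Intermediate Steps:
U(S) = 8 (U(S) = 1 + 7 = 8)
f + U(D)*x = -1335 + 8*(-503) = -1335 - 4024 = -5359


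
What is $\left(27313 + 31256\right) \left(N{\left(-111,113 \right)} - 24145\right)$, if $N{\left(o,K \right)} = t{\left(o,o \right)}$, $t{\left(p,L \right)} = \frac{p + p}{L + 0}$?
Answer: $-1414031367$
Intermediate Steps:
$t{\left(p,L \right)} = \frac{2 p}{L}$
$N{\left(o,K \right)} = 2$ ($N{\left(o,K \right)} = \frac{2 o}{o} = 2$)
$\left(27313 + 31256\right) \left(N{\left(-111,113 \right)} - 24145\right) = \left(27313 + 31256\right) \left(2 - 24145\right) = 58569 \left(-24143\right) = -1414031367$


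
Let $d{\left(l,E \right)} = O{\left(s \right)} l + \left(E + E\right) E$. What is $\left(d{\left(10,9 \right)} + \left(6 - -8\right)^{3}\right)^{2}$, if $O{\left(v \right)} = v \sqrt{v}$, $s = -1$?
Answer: $8444736 - 58120 i \approx 8.4447 \cdot 10^{6} - 58120.0 i$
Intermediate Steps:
$O{\left(v \right)} = v^{\frac{3}{2}}$
$d{\left(l,E \right)} = 2 E^{2} - i l$ ($d{\left(l,E \right)} = \left(-1\right)^{\frac{3}{2}} l + \left(E + E\right) E = - i l + 2 E E = - i l + 2 E^{2} = 2 E^{2} - i l$)
$\left(d{\left(10,9 \right)} + \left(6 - -8\right)^{3}\right)^{2} = \left(\left(2 \cdot 9^{2} - i 10\right) + \left(6 - -8\right)^{3}\right)^{2} = \left(\left(2 \cdot 81 - 10 i\right) + \left(6 + 8\right)^{3}\right)^{2} = \left(\left(162 - 10 i\right) + 14^{3}\right)^{2} = \left(\left(162 - 10 i\right) + 2744\right)^{2} = \left(2906 - 10 i\right)^{2}$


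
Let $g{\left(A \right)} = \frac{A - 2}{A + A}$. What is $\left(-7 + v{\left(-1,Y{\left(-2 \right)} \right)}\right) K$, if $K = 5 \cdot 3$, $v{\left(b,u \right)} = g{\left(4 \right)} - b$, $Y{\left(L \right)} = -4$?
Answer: $- \frac{345}{4} \approx -86.25$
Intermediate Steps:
$g{\left(A \right)} = \frac{-2 + A}{2 A}$
$v{\left(b,u \right)} = \frac{1}{4} - b$ ($v{\left(b,u \right)} = \frac{-2 + 4}{2 \cdot 4} - b = \frac{1}{2} \cdot \frac{1}{4} \cdot 2 - b = \frac{1}{4} - b$)
$K = 15$
$\left(-7 + v{\left(-1,Y{\left(-2 \right)} \right)}\right) K = \left(-7 + \left(\frac{1}{4} - -1\right)\right) 15 = \left(-7 + \left(\frac{1}{4} + 1\right)\right) 15 = \left(-7 + \frac{5}{4}\right) 15 = \left(- \frac{23}{4}\right) 15 = - \frac{345}{4}$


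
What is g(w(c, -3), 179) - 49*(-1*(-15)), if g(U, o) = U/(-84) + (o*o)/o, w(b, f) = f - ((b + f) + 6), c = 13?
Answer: -46685/84 ≈ -555.77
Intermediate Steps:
w(b, f) = -6 - b (w(b, f) = f - (6 + b + f) = f + (-6 - b - f) = -6 - b)
g(U, o) = o - U/84 (g(U, o) = U*(-1/84) + o**2/o = -U/84 + o = o - U/84)
g(w(c, -3), 179) - 49*(-1*(-15)) = (179 - (-6 - 1*13)/84) - 49*(-1*(-15)) = (179 - (-6 - 13)/84) - 49*15 = (179 - 1/84*(-19)) - 1*735 = (179 + 19/84) - 735 = 15055/84 - 735 = -46685/84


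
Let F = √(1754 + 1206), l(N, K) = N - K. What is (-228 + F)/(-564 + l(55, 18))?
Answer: 228/527 - 4*√185/527 ≈ 0.32940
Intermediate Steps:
F = 4*√185 (F = √2960 = 4*√185 ≈ 54.406)
(-228 + F)/(-564 + l(55, 18)) = (-228 + 4*√185)/(-564 + (55 - 1*18)) = (-228 + 4*√185)/(-564 + (55 - 18)) = (-228 + 4*√185)/(-564 + 37) = (-228 + 4*√185)/(-527) = (-228 + 4*√185)*(-1/527) = 228/527 - 4*√185/527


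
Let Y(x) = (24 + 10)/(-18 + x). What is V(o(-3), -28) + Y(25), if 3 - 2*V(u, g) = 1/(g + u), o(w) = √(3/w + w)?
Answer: 8791/1379 + I/788 ≈ 6.3749 + 0.001269*I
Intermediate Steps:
Y(x) = 34/(-18 + x)
o(w) = √(w + 3/w)
V(u, g) = 3/2 - 1/(2*(g + u))
V(o(-3), -28) + Y(25) = (-1 + 3*(-28) + 3*√(-3 + 3/(-3)))/(2*(-28 + √(-3 + 3/(-3)))) + 34/(-18 + 25) = (-1 - 84 + 3*√(-3 + 3*(-⅓)))/(2*(-28 + √(-3 + 3*(-⅓)))) + 34/7 = (-1 - 84 + 3*√(-3 - 1))/(2*(-28 + √(-3 - 1))) + 34*(⅐) = (-1 - 84 + 3*√(-4))/(2*(-28 + √(-4))) + 34/7 = (-1 - 84 + 3*(2*I))/(2*(-28 + 2*I)) + 34/7 = ((-28 - 2*I)/788)*(-1 - 84 + 6*I)/2 + 34/7 = ((-28 - 2*I)/788)*(-85 + 6*I)/2 + 34/7 = (-85 + 6*I)*(-28 - 2*I)/1576 + 34/7 = 34/7 + (-85 + 6*I)*(-28 - 2*I)/1576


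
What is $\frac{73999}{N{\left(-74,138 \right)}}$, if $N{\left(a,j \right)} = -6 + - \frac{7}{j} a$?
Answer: $- \frac{5105931}{155} \approx -32942.0$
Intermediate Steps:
$N{\left(a,j \right)} = -6 - \frac{7 a}{j}$
$\frac{73999}{N{\left(-74,138 \right)}} = \frac{73999}{-6 - - \frac{518}{138}} = \frac{73999}{-6 - \left(-518\right) \frac{1}{138}} = \frac{73999}{-6 + \frac{259}{69}} = \frac{73999}{- \frac{155}{69}} = 73999 \left(- \frac{69}{155}\right) = - \frac{5105931}{155}$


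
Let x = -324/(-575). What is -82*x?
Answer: -26568/575 ≈ -46.205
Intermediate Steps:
x = 324/575 (x = -324*(-1/575) = 324/575 ≈ 0.56348)
-82*x = -82*324/575 = -26568/575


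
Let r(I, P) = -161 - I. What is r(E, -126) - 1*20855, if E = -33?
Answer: -20983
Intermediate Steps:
r(E, -126) - 1*20855 = (-161 - 1*(-33)) - 1*20855 = (-161 + 33) - 20855 = -128 - 20855 = -20983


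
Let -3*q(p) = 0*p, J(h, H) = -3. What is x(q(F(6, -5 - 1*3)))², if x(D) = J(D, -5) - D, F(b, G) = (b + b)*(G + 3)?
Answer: 9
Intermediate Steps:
F(b, G) = 2*b*(3 + G) (F(b, G) = (2*b)*(3 + G) = 2*b*(3 + G))
q(p) = 0 (q(p) = -0*p = -⅓*0 = 0)
x(D) = -3 - D
x(q(F(6, -5 - 1*3)))² = (-3 - 1*0)² = (-3 + 0)² = (-3)² = 9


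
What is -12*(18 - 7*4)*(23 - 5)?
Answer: 2160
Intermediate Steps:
-12*(18 - 7*4)*(23 - 5) = -12*(18 - 28)*18 = -(-120)*18 = -12*(-180) = 2160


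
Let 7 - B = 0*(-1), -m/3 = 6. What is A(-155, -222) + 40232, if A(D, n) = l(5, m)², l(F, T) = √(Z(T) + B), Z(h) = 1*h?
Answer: 40221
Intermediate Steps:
m = -18 (m = -3*6 = -18)
Z(h) = h
B = 7 (B = 7 - 0*(-1) = 7 - 1*0 = 7 + 0 = 7)
l(F, T) = √(7 + T) (l(F, T) = √(T + 7) = √(7 + T))
A(D, n) = -11 (A(D, n) = (√(7 - 18))² = (√(-11))² = (I*√11)² = -11)
A(-155, -222) + 40232 = -11 + 40232 = 40221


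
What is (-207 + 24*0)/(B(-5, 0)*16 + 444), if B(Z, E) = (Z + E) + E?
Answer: -207/364 ≈ -0.56868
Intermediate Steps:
B(Z, E) = Z + 2*E (B(Z, E) = (E + Z) + E = Z + 2*E)
(-207 + 24*0)/(B(-5, 0)*16 + 444) = (-207 + 24*0)/((-5 + 2*0)*16 + 444) = (-207 + 0)/((-5 + 0)*16 + 444) = -207/(-5*16 + 444) = -207/(-80 + 444) = -207/364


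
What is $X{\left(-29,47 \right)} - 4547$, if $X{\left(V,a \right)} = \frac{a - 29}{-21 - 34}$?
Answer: $- \frac{250103}{55} \approx -4547.3$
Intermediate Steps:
$X{\left(V,a \right)} = \frac{29}{55} - \frac{a}{55}$ ($X{\left(V,a \right)} = \frac{-29 + a}{-55} = \left(-29 + a\right) \left(- \frac{1}{55}\right) = \frac{29}{55} - \frac{a}{55}$)
$X{\left(-29,47 \right)} - 4547 = \left(\frac{29}{55} - \frac{47}{55}\right) - 4547 = - \frac{18}{55} - 4547 = - \frac{250103}{55}$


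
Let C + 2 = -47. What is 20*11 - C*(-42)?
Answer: -1838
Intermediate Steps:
C = -49 (C = -2 - 47 = -49)
20*11 - C*(-42) = 20*11 - (-49)*(-42) = 220 - 1*2058 = 220 - 2058 = -1838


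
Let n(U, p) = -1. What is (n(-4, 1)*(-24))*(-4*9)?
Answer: -864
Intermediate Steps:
(n(-4, 1)*(-24))*(-4*9) = (-1*(-24))*(-4*9) = 24*(-36) = -864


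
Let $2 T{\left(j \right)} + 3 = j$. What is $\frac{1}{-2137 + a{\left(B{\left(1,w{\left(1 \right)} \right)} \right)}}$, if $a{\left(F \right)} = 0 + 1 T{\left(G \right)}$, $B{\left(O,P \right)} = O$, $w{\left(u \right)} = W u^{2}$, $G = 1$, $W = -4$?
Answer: $- \frac{1}{2138} \approx -0.00046773$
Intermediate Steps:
$w{\left(u \right)} = - 4 u^{2}$
$T{\left(j \right)} = - \frac{3}{2} + \frac{j}{2}$
$a{\left(F \right)} = -1$ ($a{\left(F \right)} = 0 + 1 \left(- \frac{3}{2} + \frac{1}{2} \cdot 1\right) = 0 + 1 \left(- \frac{3}{2} + \frac{1}{2}\right) = 0 + 1 \left(-1\right) = 0 - 1 = -1$)
$\frac{1}{-2137 + a{\left(B{\left(1,w{\left(1 \right)} \right)} \right)}} = \frac{1}{-2137 - 1} = \frac{1}{-2138} = - \frac{1}{2138}$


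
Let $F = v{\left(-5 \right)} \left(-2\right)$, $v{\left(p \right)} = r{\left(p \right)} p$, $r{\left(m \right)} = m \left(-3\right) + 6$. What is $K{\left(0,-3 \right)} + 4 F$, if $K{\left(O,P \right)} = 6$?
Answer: $846$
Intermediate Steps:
$r{\left(m \right)} = 6 - 3 m$ ($r{\left(m \right)} = - 3 m + 6 = 6 - 3 m$)
$v{\left(p \right)} = p \left(6 - 3 p\right)$ ($v{\left(p \right)} = \left(6 - 3 p\right) p = p \left(6 - 3 p\right)$)
$F = 210$ ($F = 3 \left(-5\right) \left(2 - -5\right) \left(-2\right) = 3 \left(-5\right) \left(2 + 5\right) \left(-2\right) = 3 \left(-5\right) 7 \left(-2\right) = \left(-105\right) \left(-2\right) = 210$)
$K{\left(0,-3 \right)} + 4 F = 6 + 4 \cdot 210 = 6 + 840 = 846$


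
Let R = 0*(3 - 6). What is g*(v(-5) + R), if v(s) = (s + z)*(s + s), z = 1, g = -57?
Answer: -2280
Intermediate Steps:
v(s) = 2*s*(1 + s) (v(s) = (s + 1)*(s + s) = (1 + s)*(2*s) = 2*s*(1 + s))
R = 0 (R = 0*(-3) = 0)
g*(v(-5) + R) = -57*(2*(-5)*(1 - 5) + 0) = -57*(2*(-5)*(-4) + 0) = -57*(40 + 0) = -57*40 = -2280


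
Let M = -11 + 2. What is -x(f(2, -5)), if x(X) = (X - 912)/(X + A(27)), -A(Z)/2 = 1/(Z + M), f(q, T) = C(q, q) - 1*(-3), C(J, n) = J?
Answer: 8163/44 ≈ 185.52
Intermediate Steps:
f(q, T) = 3 + q (f(q, T) = q - 1*(-3) = q + 3 = 3 + q)
M = -9
A(Z) = -2/(-9 + Z) (A(Z) = -2/(Z - 9) = -2/(-9 + Z))
x(X) = (-912 + X)/(-⅑ + X) (x(X) = (X - 912)/(X - 2/(-9 + 27)) = (-912 + X)/(X - 2/18) = (-912 + X)/(X - 2*1/18) = (-912 + X)/(X - ⅑) = (-912 + X)/(-⅑ + X))
-x(f(2, -5)) = -9*(-912 + (3 + 2))/(-1 + 9*(3 + 2)) = -9*(-912 + 5)/(-1 + 9*5) = -9*(-907)/(-1 + 45) = -9*(-907)/44 = -1*(-8163/44) = 8163/44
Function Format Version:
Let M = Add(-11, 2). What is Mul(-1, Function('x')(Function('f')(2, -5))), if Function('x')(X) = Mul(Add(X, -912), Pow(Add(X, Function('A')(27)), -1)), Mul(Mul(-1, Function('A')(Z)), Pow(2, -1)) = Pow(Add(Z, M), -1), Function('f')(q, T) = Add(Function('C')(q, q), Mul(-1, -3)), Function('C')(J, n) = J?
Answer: Rational(8163, 44) ≈ 185.52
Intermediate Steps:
Function('f')(q, T) = Add(3, q) (Function('f')(q, T) = Add(q, Mul(-1, -3)) = Add(q, 3) = Add(3, q))
M = -9
Function('A')(Z) = Mul(-2, Pow(Add(-9, Z), -1)) (Function('A')(Z) = Mul(-2, Pow(Add(Z, -9), -1)) = Mul(-2, Pow(Add(-9, Z), -1)))
Function('x')(X) = Mul(Pow(Add(Rational(-1, 9), X), -1), Add(-912, X)) (Function('x')(X) = Mul(Add(X, -912), Pow(Add(X, Mul(-2, Pow(Add(-9, 27), -1))), -1)) = Mul(Add(-912, X), Pow(Add(X, Mul(-2, Pow(18, -1))), -1)) = Mul(Add(-912, X), Pow(Add(X, Mul(-2, Rational(1, 18))), -1)) = Mul(Add(-912, X), Pow(Add(X, Rational(-1, 9)), -1)) = Mul(Add(-912, X), Pow(Add(Rational(-1, 9), X), -1)) = Mul(Pow(Add(Rational(-1, 9), X), -1), Add(-912, X)))
Mul(-1, Function('x')(Function('f')(2, -5))) = Mul(-1, Mul(9, Pow(Add(-1, Mul(9, Add(3, 2))), -1), Add(-912, Add(3, 2)))) = Mul(-1, Mul(9, Pow(Add(-1, Mul(9, 5)), -1), Add(-912, 5))) = Mul(-1, Mul(9, Pow(Add(-1, 45), -1), -907)) = Mul(-1, Mul(9, Pow(44, -1), -907)) = Mul(-1, Mul(9, Rational(1, 44), -907)) = Mul(-1, Rational(-8163, 44)) = Rational(8163, 44)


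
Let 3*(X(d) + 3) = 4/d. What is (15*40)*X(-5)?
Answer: -1960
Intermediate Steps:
X(d) = -3 + 4/(3*d) (X(d) = -3 + (4/d)/3 = -3 + 4/(3*d))
(15*40)*X(-5) = (15*40)*(-3 + (4/3)/(-5)) = 600*(-3 + (4/3)*(-1/5)) = 600*(-3 - 4/15) = 600*(-49/15) = -1960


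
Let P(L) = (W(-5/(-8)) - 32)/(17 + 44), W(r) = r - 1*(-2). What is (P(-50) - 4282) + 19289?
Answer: 7323181/488 ≈ 15007.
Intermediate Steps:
W(r) = 2 + r (W(r) = r + 2 = 2 + r)
P(L) = -235/488 (P(L) = ((2 - 5/(-8)) - 32)/(17 + 44) = ((2 - 5*(-⅛)) - 32)/61 = ((2 + 5/8) - 32)*(1/61) = (21/8 - 32)*(1/61) = -235/8*1/61 = -235/488)
(P(-50) - 4282) + 19289 = (-235/488 - 4282) + 19289 = -2089851/488 + 19289 = 7323181/488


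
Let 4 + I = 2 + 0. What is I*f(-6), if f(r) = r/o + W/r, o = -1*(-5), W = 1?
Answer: 41/15 ≈ 2.7333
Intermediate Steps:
I = -2 (I = -4 + (2 + 0) = -4 + 2 = -2)
o = 5
f(r) = 1/r + r/5 (f(r) = r/5 + 1/r = 1/r + r/5)
I*f(-6) = -2*(1/(-6) + (⅕)*(-6)) = -2*(-⅙ - 6/5) = -2*(-41/30) = 41/15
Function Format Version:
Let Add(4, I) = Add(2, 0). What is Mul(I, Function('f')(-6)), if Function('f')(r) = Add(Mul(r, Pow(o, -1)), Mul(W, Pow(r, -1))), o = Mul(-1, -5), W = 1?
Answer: Rational(41, 15) ≈ 2.7333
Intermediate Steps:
I = -2 (I = Add(-4, Add(2, 0)) = Add(-4, 2) = -2)
o = 5
Function('f')(r) = Add(Pow(r, -1), Mul(Rational(1, 5), r)) (Function('f')(r) = Add(Mul(r, Pow(5, -1)), Mul(1, Pow(r, -1))) = Add(Mul(r, Rational(1, 5)), Pow(r, -1)) = Add(Mul(Rational(1, 5), r), Pow(r, -1)) = Add(Pow(r, -1), Mul(Rational(1, 5), r)))
Mul(I, Function('f')(-6)) = Mul(-2, Add(Pow(-6, -1), Mul(Rational(1, 5), -6))) = Mul(-2, Add(Rational(-1, 6), Rational(-6, 5))) = Mul(-2, Rational(-41, 30)) = Rational(41, 15)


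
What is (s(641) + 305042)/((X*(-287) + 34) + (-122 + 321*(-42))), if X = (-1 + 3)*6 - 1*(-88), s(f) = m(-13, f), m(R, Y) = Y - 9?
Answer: -152837/21135 ≈ -7.2315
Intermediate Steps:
m(R, Y) = -9 + Y
s(f) = -9 + f
X = 100 (X = 2*6 + 88 = 12 + 88 = 100)
(s(641) + 305042)/((X*(-287) + 34) + (-122 + 321*(-42))) = ((-9 + 641) + 305042)/((100*(-287) + 34) + (-122 + 321*(-42))) = (632 + 305042)/((-28700 + 34) + (-122 - 13482)) = 305674/(-28666 - 13604) = 305674/(-42270) = 305674*(-1/42270) = -152837/21135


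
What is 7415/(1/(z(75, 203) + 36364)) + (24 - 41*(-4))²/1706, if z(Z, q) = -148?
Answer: 229066036592/853 ≈ 2.6854e+8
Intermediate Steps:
7415/(1/(z(75, 203) + 36364)) + (24 - 41*(-4))²/1706 = 7415/(1/(-148 + 36364)) + (24 - 41*(-4))²/1706 = 7415/(1/36216) + (24 + 164)²*(1/1706) = 7415/(1/36216) + 188²*(1/1706) = 7415*36216 + 35344*(1/1706) = 268541640 + 17672/853 = 229066036592/853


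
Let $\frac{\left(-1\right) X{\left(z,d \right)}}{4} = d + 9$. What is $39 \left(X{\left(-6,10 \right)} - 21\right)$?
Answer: $-3783$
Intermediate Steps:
$X{\left(z,d \right)} = -36 - 4 d$ ($X{\left(z,d \right)} = - 4 \left(d + 9\right) = - 4 \left(9 + d\right) = -36 - 4 d$)
$39 \left(X{\left(-6,10 \right)} - 21\right) = 39 \left(\left(-36 - 40\right) - 21\right) = 39 \left(-76 - 21\right) = 39 \left(-97\right) = -3783$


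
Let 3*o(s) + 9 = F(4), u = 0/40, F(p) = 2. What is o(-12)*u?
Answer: 0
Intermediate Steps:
u = 0 (u = 0*(1/40) = 0)
o(s) = -7/3 (o(s) = -3 + (⅓)*2 = -3 + ⅔ = -7/3)
o(-12)*u = -7/3*0 = 0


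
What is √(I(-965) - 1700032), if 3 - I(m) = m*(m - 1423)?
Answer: I*√4004449 ≈ 2001.1*I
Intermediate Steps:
I(m) = 3 - m*(-1423 + m) (I(m) = 3 - m*(m - 1423) = 3 - m*(-1423 + m))
√(I(-965) - 1700032) = √((3 - 1*(-965)² + 1423*(-965)) - 1700032) = √((3 - 1*931225 - 1373195) - 1700032) = √((3 - 931225 - 1373195) - 1700032) = √(-2304417 - 1700032) = √(-4004449) = I*√4004449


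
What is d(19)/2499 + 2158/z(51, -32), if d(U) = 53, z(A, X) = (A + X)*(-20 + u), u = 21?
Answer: 5393849/47481 ≈ 113.60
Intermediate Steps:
z(A, X) = A + X (z(A, X) = (A + X)*(-20 + 21) = (A + X)*1 = A + X)
d(19)/2499 + 2158/z(51, -32) = 53/2499 + 2158/(51 - 32) = 53*(1/2499) + 2158/19 = 53/2499 + 2158*(1/19) = 53/2499 + 2158/19 = 5393849/47481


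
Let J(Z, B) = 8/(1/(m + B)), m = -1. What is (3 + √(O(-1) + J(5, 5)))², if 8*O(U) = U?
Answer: (12 + √510)²/16 ≈ 74.750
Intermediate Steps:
O(U) = U/8
J(Z, B) = -8 + 8*B (J(Z, B) = 8/(1/(-1 + B)) = 8*(-1 + B) = -8 + 8*B)
(3 + √(O(-1) + J(5, 5)))² = (3 + √((⅛)*(-1) + (-8 + 8*5)))² = (3 + √(-⅛ + (-8 + 40)))² = (3 + √(-⅛ + 32))² = (3 + √(255/8))² = (3 + √510/4)²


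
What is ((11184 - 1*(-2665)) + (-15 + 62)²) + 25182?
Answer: 41240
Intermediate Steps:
((11184 - 1*(-2665)) + (-15 + 62)²) + 25182 = ((11184 + 2665) + 47²) + 25182 = (13849 + 2209) + 25182 = 16058 + 25182 = 41240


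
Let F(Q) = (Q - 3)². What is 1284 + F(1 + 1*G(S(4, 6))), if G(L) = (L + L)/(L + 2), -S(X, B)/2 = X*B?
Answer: 679240/529 ≈ 1284.0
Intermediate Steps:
S(X, B) = -2*B*X (S(X, B) = -2*X*B = -2*B*X)
G(L) = 2*L/(2 + L) (G(L) = (2*L)/(2 + L) = 2*L/(2 + L))
F(Q) = (-3 + Q)²
1284 + F(1 + 1*G(S(4, 6))) = 1284 + (-3 + (1 + 1*(2*(-2*6*4)/(2 - 2*6*4))))² = 1284 + (-3 + (1 + 1*(2*(-48)/(2 - 48))))² = 1284 + (-3 + (1 + 1*(2*(-48)/(-46))))² = 1284 + (-3 + (1 + 1*(2*(-48)*(-1/46))))² = 1284 + (-3 + (1 + 1*(48/23)))² = 1284 + (-3 + (1 + 48/23))² = 1284 + (-3 + 71/23)² = 1284 + (2/23)² = 1284 + 4/529 = 679240/529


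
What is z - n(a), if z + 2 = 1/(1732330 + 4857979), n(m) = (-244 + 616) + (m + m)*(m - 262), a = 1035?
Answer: -10547684109555/6590309 ≈ -1.6005e+6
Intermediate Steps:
n(m) = 372 + 2*m*(-262 + m) (n(m) = 372 + (2*m)*(-262 + m) = 372 + 2*m*(-262 + m))
z = -13180617/6590309 (z = -2 + 1/(1732330 + 4857979) = -2 + 1/6590309 = -13180617/6590309 ≈ -2.0000)
z - n(a) = -13180617/6590309 - (372 - 524*1035 + 2*1035²) = -13180617/6590309 - (372 - 542340 + 2*1071225) = -13180617/6590309 - (372 - 542340 + 2142450) = -13180617/6590309 - 1*1600482 = -13180617/6590309 - 1600482 = -10547684109555/6590309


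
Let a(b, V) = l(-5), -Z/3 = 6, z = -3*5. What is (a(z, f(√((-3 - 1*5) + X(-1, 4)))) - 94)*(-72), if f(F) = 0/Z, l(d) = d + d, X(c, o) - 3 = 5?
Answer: 7488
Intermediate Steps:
z = -15
X(c, o) = 8 (X(c, o) = 3 + 5 = 8)
Z = -18 (Z = -3*6 = -18)
l(d) = 2*d
f(F) = 0 (f(F) = 0/(-18) = 0*(-1/18) = 0)
a(b, V) = -10 (a(b, V) = 2*(-5) = -10)
(a(z, f(√((-3 - 1*5) + X(-1, 4)))) - 94)*(-72) = (-10 - 94)*(-72) = -104*(-72) = 7488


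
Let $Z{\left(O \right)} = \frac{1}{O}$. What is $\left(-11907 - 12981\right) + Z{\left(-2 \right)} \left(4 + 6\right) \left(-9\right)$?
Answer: $-24843$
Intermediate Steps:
$\left(-11907 - 12981\right) + Z{\left(-2 \right)} \left(4 + 6\right) \left(-9\right) = \left(-11907 - 12981\right) + \frac{4 + 6}{-2} \left(-9\right) = \left(-11907 - 12981\right) + \left(- \frac{1}{2}\right) 10 \left(-9\right) = -24888 - -45 = -24888 + 45 = -24843$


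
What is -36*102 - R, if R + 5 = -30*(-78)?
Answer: -6007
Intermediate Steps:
R = 2335 (R = -5 - 30*(-78) = -5 + 2340 = 2335)
-36*102 - R = -36*102 - 1*2335 = -3672 - 2335 = -6007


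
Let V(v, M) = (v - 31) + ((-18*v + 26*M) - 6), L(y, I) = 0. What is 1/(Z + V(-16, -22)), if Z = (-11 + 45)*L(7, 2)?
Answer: -1/337 ≈ -0.0029674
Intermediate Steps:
V(v, M) = -37 - 17*v + 26*M (V(v, M) = (-31 + v) + (-6 - 18*v + 26*M) = -37 - 17*v + 26*M)
Z = 0 (Z = (-11 + 45)*0 = 34*0 = 0)
1/(Z + V(-16, -22)) = 1/(0 + (-37 - 17*(-16) + 26*(-22))) = 1/(0 + (-37 + 272 - 572)) = 1/(0 - 337) = 1/(-337) = -1/337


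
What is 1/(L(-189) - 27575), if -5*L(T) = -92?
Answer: -5/137783 ≈ -3.6289e-5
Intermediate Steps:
L(T) = 92/5 (L(T) = -⅕*(-92) = 92/5)
1/(L(-189) - 27575) = 1/(92/5 - 27575) = 1/(-137783/5) = -5/137783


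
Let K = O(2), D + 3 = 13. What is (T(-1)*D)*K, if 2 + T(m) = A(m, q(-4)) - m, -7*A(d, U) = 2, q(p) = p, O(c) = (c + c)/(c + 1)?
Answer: -120/7 ≈ -17.143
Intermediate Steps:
D = 10 (D = -3 + 13 = 10)
O(c) = 2*c/(1 + c) (O(c) = (2*c)/(1 + c) = 2*c/(1 + c))
A(d, U) = -2/7 (A(d, U) = -⅐*2 = -2/7)
T(m) = -16/7 - m (T(m) = -2 + (-2/7 - m) = -16/7 - m)
K = 4/3 (K = 2*2/(1 + 2) = 2*2/3 = 2*2*(⅓) = 4/3 ≈ 1.3333)
(T(-1)*D)*K = ((-16/7 - 1*(-1))*10)*(4/3) = ((-16/7 + 1)*10)*(4/3) = -9/7*10*(4/3) = -90/7*4/3 = -120/7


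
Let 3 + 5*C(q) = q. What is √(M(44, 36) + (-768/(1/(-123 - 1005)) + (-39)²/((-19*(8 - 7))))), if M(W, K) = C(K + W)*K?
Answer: 3*√869186065/95 ≈ 931.01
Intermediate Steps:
C(q) = -⅗ + q/5
M(W, K) = K*(-⅗ + K/5 + W/5) (M(W, K) = (-⅗ + (K + W)/5)*K = (-⅗ + (K/5 + W/5))*K = (-⅗ + K/5 + W/5)*K = K*(-⅗ + K/5 + W/5))
√(M(44, 36) + (-768/(1/(-123 - 1005)) + (-39)²/((-19*(8 - 7))))) = √((⅕)*36*(-3 + 36 + 44) + (-768/(1/(-123 - 1005)) + (-39)²/((-19*(8 - 7))))) = √((⅕)*36*77 + (-768/(1/(-1128)) + 1521/((-19*1)))) = √(2772/5 + (-768/(-1/1128) + 1521/(-19))) = √(2772/5 + (-768*(-1128) + 1521*(-1/19))) = √(2772/5 + (866304 - 1521/19)) = √(2772/5 + 16458255/19) = √(82343943/95) = 3*√869186065/95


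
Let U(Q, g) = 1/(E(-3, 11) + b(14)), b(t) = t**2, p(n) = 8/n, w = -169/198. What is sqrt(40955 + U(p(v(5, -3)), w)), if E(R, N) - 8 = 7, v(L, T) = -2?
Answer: sqrt(1823357766)/211 ≈ 202.37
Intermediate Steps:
E(R, N) = 15 (E(R, N) = 8 + 7 = 15)
w = -169/198 (w = -169*1/198 = -169/198 ≈ -0.85354)
U(Q, g) = 1/211 (U(Q, g) = 1/(15 + 14**2) = 1/(15 + 196) = 1/211)
sqrt(40955 + U(p(v(5, -3)), w)) = sqrt(40955 + 1/211) = sqrt(8641506/211) = sqrt(1823357766)/211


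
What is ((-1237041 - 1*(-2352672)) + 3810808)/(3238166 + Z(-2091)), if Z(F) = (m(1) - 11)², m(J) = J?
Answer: 4926439/3238266 ≈ 1.5213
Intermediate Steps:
Z(F) = 100 (Z(F) = (1 - 11)² = (-10)² = 100)
((-1237041 - 1*(-2352672)) + 3810808)/(3238166 + Z(-2091)) = ((-1237041 - 1*(-2352672)) + 3810808)/(3238166 + 100) = ((-1237041 + 2352672) + 3810808)/3238266 = (1115631 + 3810808)*(1/3238266) = 4926439*(1/3238266) = 4926439/3238266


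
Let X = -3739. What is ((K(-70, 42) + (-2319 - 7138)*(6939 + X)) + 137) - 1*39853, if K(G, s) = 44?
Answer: -30302072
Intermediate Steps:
((K(-70, 42) + (-2319 - 7138)*(6939 + X)) + 137) - 1*39853 = ((44 + (-2319 - 7138)*(6939 - 3739)) + 137) - 1*39853 = ((44 - 9457*3200) + 137) - 39853 = ((44 - 30262400) + 137) - 39853 = (-30262356 + 137) - 39853 = -30262219 - 39853 = -30302072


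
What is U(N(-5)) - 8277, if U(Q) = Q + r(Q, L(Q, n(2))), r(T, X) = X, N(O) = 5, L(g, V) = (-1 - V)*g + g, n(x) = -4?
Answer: -8252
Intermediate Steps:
L(g, V) = g + g*(-1 - V) (L(g, V) = g*(-1 - V) + g = g + g*(-1 - V))
U(Q) = 5*Q (U(Q) = Q - 1*(-4)*Q = Q + 4*Q = 5*Q)
U(N(-5)) - 8277 = 5*5 - 8277 = 25 - 8277 = -8252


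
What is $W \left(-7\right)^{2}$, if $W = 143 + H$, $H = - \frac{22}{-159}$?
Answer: $\frac{1115191}{159} \approx 7013.8$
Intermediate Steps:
$H = \frac{22}{159}$ ($H = \left(-22\right) \left(- \frac{1}{159}\right) = \frac{22}{159} \approx 0.13836$)
$W = \frac{22759}{159}$ ($W = 143 + \frac{22}{159} = \frac{22759}{159} \approx 143.14$)
$W \left(-7\right)^{2} = \frac{22759 \left(-7\right)^{2}}{159} = \frac{22759}{159} \cdot 49 = \frac{1115191}{159}$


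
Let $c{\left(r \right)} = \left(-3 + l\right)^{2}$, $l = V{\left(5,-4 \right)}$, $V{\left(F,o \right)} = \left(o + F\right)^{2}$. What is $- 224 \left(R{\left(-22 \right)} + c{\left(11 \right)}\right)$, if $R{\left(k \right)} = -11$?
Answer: $1568$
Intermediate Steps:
$V{\left(F,o \right)} = \left(F + o\right)^{2}$
$l = 1$ ($l = \left(5 - 4\right)^{2} = 1^{2} = 1$)
$c{\left(r \right)} = 4$ ($c{\left(r \right)} = \left(-3 + 1\right)^{2} = \left(-2\right)^{2} = 4$)
$- 224 \left(R{\left(-22 \right)} + c{\left(11 \right)}\right) = - 224 \left(-11 + 4\right) = \left(-224\right) \left(-7\right) = 1568$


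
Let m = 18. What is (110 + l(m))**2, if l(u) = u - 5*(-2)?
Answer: 19044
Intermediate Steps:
l(u) = 10 + u (l(u) = u + 10 = 10 + u)
(110 + l(m))**2 = (110 + (10 + 18))**2 = (110 + 28)**2 = 138**2 = 19044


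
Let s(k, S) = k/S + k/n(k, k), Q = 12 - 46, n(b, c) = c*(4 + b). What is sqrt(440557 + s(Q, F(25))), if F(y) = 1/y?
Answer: sqrt(395736270)/30 ≈ 663.10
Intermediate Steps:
Q = -34
s(k, S) = 1/(4 + k) + k/S (s(k, S) = k/S + k/((k*(4 + k))) = k/S + k*(1/(k*(4 + k))) = k/S + 1/(4 + k) = 1/(4 + k) + k/S)
sqrt(440557 + s(Q, F(25))) = sqrt(440557 + (1/25 - 34*(4 - 34))/((1/25)*(4 - 34))) = sqrt(440557 + (1/25 - 34*(-30))/((1/25)*(-30))) = sqrt(440557 + 25*(-1/30)*(1/25 + 1020)) = sqrt(440557 + 25*(-1/30)*(25501/25)) = sqrt(440557 - 25501/30) = sqrt(13191209/30) = sqrt(395736270)/30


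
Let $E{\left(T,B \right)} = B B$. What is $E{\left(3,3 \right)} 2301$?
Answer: $20709$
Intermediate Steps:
$E{\left(T,B \right)} = B^{2}$
$E{\left(3,3 \right)} 2301 = 3^{2} \cdot 2301 = 9 \cdot 2301 = 20709$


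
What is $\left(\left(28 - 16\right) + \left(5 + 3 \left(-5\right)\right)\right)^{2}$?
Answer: $4$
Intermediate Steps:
$\left(\left(28 - 16\right) + \left(5 + 3 \left(-5\right)\right)\right)^{2} = \left(\left(28 - 16\right) + \left(5 - 15\right)\right)^{2} = \left(12 - 10\right)^{2} = 2^{2} = 4$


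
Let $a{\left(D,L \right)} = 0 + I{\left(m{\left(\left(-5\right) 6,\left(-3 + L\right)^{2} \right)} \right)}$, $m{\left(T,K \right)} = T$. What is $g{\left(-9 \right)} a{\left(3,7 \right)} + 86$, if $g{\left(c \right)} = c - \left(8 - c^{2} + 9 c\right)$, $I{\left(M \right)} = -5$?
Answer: $-639$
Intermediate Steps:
$g{\left(c \right)} = -8 + c^{2} - 8 c$ ($g{\left(c \right)} = c - \left(8 - c^{2} + 9 c\right) = -8 + c^{2} - 8 c$)
$a{\left(D,L \right)} = -5$ ($a{\left(D,L \right)} = 0 - 5 = -5$)
$g{\left(-9 \right)} a{\left(3,7 \right)} + 86 = \left(-8 + \left(-9\right)^{2} - -72\right) \left(-5\right) + 86 = \left(-8 + 81 + 72\right) \left(-5\right) + 86 = 145 \left(-5\right) + 86 = -725 + 86 = -639$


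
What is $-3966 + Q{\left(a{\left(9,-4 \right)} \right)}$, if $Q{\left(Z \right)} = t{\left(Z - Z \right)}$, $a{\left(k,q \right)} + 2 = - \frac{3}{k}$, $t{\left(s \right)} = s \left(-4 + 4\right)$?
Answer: $-3966$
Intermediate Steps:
$t{\left(s \right)} = 0$ ($t{\left(s \right)} = s 0 = 0$)
$a{\left(k,q \right)} = -2 - \frac{3}{k}$
$Q{\left(Z \right)} = 0$
$-3966 + Q{\left(a{\left(9,-4 \right)} \right)} = -3966 + 0 = -3966$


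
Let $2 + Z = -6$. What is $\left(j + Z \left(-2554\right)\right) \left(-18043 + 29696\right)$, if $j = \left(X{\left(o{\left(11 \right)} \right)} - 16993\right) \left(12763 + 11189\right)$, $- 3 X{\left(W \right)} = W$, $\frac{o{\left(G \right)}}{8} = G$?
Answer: $-4750910573888$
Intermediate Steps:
$Z = -8$ ($Z = -2 - 6 = -8$)
$o{\left(G \right)} = 8 G$
$X{\left(W \right)} = - \frac{W}{3}$
$j = -407718928$ ($j = \left(- \frac{8 \cdot 11}{3} - 16993\right) \left(12763 + 11189\right) = \left(\left(- \frac{1}{3}\right) 88 - 16993\right) 23952 = \left(- \frac{88}{3} - 16993\right) 23952 = \left(- \frac{51067}{3}\right) 23952 = -407718928$)
$\left(j + Z \left(-2554\right)\right) \left(-18043 + 29696\right) = \left(-407718928 - -20432\right) \left(-18043 + 29696\right) = \left(-407718928 + 20432\right) 11653 = \left(-407698496\right) 11653 = -4750910573888$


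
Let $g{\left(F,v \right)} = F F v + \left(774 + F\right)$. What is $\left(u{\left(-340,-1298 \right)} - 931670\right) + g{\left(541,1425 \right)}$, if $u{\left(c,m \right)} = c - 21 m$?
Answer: $416166988$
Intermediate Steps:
$g{\left(F,v \right)} = 774 + F + v F^{2}$ ($g{\left(F,v \right)} = F^{2} v + \left(774 + F\right) = v F^{2} + \left(774 + F\right) = 774 + F + v F^{2}$)
$\left(u{\left(-340,-1298 \right)} - 931670\right) + g{\left(541,1425 \right)} = \left(\left(-340 - -27258\right) - 931670\right) + \left(774 + 541 + 1425 \cdot 541^{2}\right) = \left(\left(-340 + 27258\right) - 931670\right) + \left(774 + 541 + 1425 \cdot 292681\right) = \left(26918 - 931670\right) + \left(774 + 541 + 417070425\right) = -904752 + 417071740 = 416166988$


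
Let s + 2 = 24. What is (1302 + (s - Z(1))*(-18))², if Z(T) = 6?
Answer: 1028196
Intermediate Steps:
s = 22 (s = -2 + 24 = 22)
(1302 + (s - Z(1))*(-18))² = (1302 + (22 - 1*6)*(-18))² = (1302 + (22 - 6)*(-18))² = (1302 + 16*(-18))² = (1302 - 288)² = 1014² = 1028196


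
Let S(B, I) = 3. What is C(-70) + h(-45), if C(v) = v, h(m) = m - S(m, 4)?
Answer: -118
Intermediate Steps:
h(m) = -3 + m (h(m) = m - 1*3 = m - 3 = -3 + m)
C(-70) + h(-45) = -70 + (-3 - 45) = -70 - 48 = -118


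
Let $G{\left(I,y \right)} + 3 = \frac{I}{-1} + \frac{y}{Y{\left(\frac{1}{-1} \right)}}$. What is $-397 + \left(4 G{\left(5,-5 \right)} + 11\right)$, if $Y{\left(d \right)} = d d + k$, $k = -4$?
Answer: $- \frac{1234}{3} \approx -411.33$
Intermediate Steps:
$Y{\left(d \right)} = -4 + d^{2}$ ($Y{\left(d \right)} = d d - 4 = d^{2} - 4 = -4 + d^{2}$)
$G{\left(I,y \right)} = -3 - I - \frac{y}{3}$ ($G{\left(I,y \right)} = -3 + \left(\frac{I}{-1} + \frac{y}{-4 + \left(\frac{1}{-1}\right)^{2}}\right) = -3 + \left(I \left(-1\right) + \frac{y}{-4 + \left(-1\right)^{2}}\right) = -3 - \left(I - \frac{y}{-4 + 1}\right) = -3 - \left(I - \frac{y}{-3}\right) = -3 - \left(I - y \left(- \frac{1}{3}\right)\right) = -3 - \left(I + \frac{y}{3}\right) = -3 - I - \frac{y}{3}$)
$-397 + \left(4 G{\left(5,-5 \right)} + 11\right) = -397 + \left(4 \left(-3 - 5 - - \frac{5}{3}\right) + 11\right) = -397 + \left(4 \left(-3 - 5 + \frac{5}{3}\right) + 11\right) = -397 + \left(4 \left(- \frac{19}{3}\right) + 11\right) = -397 + \left(- \frac{76}{3} + 11\right) = -397 - \frac{43}{3} = - \frac{1234}{3}$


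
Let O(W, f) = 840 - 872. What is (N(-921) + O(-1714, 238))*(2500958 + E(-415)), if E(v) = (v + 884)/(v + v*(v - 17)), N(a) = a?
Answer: -426309162041467/178865 ≈ -2.3834e+9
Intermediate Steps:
O(W, f) = -32
E(v) = (884 + v)/(v + v*(-17 + v))
(N(-921) + O(-1714, 238))*(2500958 + E(-415)) = (-921 - 32)*(2500958 + (884 - 415)/((-415)*(-16 - 415))) = -953*(2500958 - 1/415*469/(-431)) = -953*(2500958 - 1/415*(-1/431)*469) = -953*(2500958 + 469/178865) = -953*447333853139/178865 = -426309162041467/178865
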